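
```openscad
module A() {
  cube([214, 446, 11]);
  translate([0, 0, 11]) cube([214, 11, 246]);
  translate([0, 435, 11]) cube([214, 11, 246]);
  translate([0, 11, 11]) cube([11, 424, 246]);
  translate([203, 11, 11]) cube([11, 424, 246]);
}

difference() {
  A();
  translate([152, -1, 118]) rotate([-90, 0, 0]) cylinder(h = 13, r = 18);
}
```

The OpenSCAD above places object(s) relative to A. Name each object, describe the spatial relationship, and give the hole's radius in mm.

A is an open box. The open box has a circular hole through its front wall. The hole's radius is 18 mm.

The subtracted cylinder has r = 18 mm.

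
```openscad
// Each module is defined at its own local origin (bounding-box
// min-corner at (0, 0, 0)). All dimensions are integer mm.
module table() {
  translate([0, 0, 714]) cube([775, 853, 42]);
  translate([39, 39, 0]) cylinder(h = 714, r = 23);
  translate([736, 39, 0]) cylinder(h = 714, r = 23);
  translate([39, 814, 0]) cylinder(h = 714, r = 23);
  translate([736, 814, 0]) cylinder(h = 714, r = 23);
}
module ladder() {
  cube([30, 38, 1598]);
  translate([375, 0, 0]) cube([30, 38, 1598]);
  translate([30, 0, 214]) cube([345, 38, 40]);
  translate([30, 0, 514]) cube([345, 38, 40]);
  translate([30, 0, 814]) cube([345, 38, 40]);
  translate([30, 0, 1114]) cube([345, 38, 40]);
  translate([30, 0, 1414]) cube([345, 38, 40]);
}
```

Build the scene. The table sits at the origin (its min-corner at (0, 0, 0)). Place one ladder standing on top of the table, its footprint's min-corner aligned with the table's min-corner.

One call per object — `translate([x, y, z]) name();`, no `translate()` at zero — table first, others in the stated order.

table();
translate([0, 0, 756]) ladder();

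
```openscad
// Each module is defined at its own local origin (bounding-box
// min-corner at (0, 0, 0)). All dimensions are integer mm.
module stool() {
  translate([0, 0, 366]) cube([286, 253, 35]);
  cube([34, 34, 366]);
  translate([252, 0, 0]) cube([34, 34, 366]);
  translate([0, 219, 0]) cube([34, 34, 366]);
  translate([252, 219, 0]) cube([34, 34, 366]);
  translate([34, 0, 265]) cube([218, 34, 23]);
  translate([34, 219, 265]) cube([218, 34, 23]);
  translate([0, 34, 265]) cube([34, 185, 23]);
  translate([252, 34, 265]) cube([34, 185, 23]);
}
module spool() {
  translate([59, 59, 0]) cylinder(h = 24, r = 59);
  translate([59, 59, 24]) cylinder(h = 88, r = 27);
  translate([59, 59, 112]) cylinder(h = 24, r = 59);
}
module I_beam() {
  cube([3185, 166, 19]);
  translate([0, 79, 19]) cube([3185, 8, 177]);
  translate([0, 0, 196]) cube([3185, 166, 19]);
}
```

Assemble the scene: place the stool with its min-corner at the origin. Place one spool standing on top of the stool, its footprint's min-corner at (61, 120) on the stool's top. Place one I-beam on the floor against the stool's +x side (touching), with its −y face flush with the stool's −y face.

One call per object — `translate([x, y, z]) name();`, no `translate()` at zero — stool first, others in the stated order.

stool();
translate([61, 120, 401]) spool();
translate([286, 0, 0]) I_beam();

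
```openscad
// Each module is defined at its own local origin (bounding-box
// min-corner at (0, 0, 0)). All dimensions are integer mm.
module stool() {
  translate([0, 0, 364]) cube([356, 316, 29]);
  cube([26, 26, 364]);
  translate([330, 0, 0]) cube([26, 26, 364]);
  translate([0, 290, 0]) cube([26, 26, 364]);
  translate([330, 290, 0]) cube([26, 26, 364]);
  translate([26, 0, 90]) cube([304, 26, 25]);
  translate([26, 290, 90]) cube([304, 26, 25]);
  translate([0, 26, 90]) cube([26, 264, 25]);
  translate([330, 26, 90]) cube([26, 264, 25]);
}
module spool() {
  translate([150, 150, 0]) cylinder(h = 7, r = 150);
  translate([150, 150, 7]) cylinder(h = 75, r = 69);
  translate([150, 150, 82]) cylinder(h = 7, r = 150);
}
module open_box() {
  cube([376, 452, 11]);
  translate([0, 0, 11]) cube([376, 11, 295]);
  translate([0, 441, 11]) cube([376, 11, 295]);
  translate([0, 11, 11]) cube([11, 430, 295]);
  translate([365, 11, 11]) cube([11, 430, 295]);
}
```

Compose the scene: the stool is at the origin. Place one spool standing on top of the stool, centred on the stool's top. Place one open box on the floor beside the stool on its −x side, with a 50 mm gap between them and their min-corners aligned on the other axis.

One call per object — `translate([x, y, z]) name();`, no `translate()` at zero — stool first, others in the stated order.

stool();
translate([28, 8, 393]) spool();
translate([-426, 0, 0]) open_box();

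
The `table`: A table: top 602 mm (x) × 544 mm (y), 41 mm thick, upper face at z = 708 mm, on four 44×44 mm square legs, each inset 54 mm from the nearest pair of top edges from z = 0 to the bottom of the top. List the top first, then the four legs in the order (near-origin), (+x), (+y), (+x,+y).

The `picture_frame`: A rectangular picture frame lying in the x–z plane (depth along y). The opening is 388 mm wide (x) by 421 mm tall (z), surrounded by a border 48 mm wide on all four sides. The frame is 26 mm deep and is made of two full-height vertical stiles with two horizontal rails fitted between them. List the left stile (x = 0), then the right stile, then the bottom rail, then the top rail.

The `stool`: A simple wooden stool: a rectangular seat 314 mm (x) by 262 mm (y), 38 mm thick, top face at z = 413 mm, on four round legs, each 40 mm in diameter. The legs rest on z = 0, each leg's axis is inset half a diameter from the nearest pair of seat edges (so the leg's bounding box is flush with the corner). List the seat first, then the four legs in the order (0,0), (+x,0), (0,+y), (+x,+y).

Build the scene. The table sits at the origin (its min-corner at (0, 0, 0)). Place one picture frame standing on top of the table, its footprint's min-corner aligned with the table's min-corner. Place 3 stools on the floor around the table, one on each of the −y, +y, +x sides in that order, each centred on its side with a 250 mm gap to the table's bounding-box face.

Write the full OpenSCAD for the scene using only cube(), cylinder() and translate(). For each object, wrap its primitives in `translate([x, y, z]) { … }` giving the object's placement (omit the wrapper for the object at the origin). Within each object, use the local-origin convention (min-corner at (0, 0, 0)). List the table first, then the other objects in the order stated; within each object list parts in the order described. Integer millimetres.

translate([0, 0, 667]) cube([602, 544, 41]);
translate([54, 54, 0]) cube([44, 44, 667]);
translate([504, 54, 0]) cube([44, 44, 667]);
translate([54, 446, 0]) cube([44, 44, 667]);
translate([504, 446, 0]) cube([44, 44, 667]);
translate([0, 0, 708]) {
  cube([48, 26, 517]);
  translate([436, 0, 0]) cube([48, 26, 517]);
  translate([48, 0, 0]) cube([388, 26, 48]);
  translate([48, 0, 469]) cube([388, 26, 48]);
}
translate([144, -512, 0]) {
  translate([0, 0, 375]) cube([314, 262, 38]);
  translate([20, 20, 0]) cylinder(h = 375, r = 20);
  translate([294, 20, 0]) cylinder(h = 375, r = 20);
  translate([20, 242, 0]) cylinder(h = 375, r = 20);
  translate([294, 242, 0]) cylinder(h = 375, r = 20);
}
translate([144, 794, 0]) {
  translate([0, 0, 375]) cube([314, 262, 38]);
  translate([20, 20, 0]) cylinder(h = 375, r = 20);
  translate([294, 20, 0]) cylinder(h = 375, r = 20);
  translate([20, 242, 0]) cylinder(h = 375, r = 20);
  translate([294, 242, 0]) cylinder(h = 375, r = 20);
}
translate([852, 141, 0]) {
  translate([0, 0, 375]) cube([314, 262, 38]);
  translate([20, 20, 0]) cylinder(h = 375, r = 20);
  translate([294, 20, 0]) cylinder(h = 375, r = 20);
  translate([20, 242, 0]) cylinder(h = 375, r = 20);
  translate([294, 242, 0]) cylinder(h = 375, r = 20);
}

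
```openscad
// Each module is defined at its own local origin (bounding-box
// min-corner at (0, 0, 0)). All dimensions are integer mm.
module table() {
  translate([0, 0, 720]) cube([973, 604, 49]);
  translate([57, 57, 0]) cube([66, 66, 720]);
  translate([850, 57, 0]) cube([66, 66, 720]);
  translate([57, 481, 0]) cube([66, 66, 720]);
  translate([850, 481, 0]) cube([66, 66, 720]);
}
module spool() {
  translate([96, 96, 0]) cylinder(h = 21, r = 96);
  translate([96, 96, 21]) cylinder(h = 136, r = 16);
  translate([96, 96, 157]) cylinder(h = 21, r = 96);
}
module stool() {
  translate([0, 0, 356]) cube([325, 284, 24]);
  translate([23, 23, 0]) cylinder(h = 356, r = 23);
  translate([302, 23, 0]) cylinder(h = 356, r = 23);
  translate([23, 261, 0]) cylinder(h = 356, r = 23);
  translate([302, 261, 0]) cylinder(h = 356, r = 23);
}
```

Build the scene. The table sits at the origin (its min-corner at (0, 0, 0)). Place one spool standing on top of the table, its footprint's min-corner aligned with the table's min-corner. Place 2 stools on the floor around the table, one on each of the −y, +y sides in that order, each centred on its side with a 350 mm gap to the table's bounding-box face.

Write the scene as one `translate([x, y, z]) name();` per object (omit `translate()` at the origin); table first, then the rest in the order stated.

table();
translate([0, 0, 769]) spool();
translate([324, -634, 0]) stool();
translate([324, 954, 0]) stool();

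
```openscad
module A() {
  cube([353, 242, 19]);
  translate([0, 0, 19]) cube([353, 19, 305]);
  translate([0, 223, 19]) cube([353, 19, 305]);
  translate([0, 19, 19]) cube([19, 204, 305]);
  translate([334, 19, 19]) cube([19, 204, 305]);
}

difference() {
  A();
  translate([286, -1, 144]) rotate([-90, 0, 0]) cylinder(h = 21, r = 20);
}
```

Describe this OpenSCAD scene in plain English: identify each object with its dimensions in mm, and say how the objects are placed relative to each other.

A is an open-topped rectangular box: outside dimensions 353×242×324 mm, with a uniform wall and base thickness of 19 mm. The base is a full 353×242 slab on the floor; four walls sit on top of the base. The front and back walls (the −y and +y sides) span the full width; the two side walls fit between them.

The open box has a circular hole of radius 20 mm through its front wall, centred at (x = 286, z = 144).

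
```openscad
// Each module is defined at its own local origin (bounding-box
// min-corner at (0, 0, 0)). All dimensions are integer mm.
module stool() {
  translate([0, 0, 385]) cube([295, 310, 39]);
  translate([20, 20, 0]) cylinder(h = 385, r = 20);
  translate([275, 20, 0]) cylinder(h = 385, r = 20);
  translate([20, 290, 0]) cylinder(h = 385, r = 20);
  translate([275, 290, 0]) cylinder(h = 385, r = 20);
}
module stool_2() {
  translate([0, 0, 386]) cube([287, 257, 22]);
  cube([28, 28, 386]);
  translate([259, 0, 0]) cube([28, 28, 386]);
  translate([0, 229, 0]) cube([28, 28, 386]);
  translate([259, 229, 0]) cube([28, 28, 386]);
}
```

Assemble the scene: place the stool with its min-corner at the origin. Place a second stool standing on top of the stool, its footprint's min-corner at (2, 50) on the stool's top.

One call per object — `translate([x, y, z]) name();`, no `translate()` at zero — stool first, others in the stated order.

stool();
translate([2, 50, 424]) stool_2();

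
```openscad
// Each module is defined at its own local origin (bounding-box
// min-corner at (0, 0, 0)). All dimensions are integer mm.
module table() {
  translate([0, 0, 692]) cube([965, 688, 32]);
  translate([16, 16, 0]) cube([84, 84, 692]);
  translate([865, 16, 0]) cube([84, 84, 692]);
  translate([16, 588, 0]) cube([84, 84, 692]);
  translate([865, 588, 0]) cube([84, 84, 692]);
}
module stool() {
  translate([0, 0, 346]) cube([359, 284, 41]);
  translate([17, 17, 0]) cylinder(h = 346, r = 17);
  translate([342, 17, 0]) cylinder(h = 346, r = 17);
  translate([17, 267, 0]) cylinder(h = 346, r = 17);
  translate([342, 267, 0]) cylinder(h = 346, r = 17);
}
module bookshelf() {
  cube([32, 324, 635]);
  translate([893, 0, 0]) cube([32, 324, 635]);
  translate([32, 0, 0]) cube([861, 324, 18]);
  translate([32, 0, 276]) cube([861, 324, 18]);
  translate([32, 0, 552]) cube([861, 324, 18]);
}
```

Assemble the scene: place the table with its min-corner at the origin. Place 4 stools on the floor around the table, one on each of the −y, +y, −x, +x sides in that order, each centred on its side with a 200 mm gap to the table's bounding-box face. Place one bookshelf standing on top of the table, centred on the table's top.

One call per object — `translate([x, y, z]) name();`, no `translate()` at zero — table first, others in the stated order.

table();
translate([303, -484, 0]) stool();
translate([303, 888, 0]) stool();
translate([-559, 202, 0]) stool();
translate([1165, 202, 0]) stool();
translate([20, 182, 724]) bookshelf();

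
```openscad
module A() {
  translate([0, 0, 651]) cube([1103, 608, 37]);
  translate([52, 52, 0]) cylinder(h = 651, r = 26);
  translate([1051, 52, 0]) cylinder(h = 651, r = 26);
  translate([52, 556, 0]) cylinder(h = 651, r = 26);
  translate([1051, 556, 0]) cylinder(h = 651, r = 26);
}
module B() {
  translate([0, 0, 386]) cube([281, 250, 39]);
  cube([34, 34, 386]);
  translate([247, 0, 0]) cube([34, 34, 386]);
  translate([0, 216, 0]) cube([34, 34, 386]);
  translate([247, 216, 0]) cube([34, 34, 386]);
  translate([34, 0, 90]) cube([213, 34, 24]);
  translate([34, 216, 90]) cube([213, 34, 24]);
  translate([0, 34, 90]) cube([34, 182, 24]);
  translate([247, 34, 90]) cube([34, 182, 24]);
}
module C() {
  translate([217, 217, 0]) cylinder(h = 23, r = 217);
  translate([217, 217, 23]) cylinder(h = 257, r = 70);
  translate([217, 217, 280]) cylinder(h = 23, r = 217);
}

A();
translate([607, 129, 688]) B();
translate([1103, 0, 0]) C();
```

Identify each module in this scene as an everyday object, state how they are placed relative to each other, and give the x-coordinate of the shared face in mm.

The table's +x face and the spool's −x face are both at x = 1103 mm.

A is a table. B is a stool. C is a spool. The stool is on top of the table. The spool is against the table's +x side, with their −y faces flush. The x-coordinate of the shared face is 1103 mm.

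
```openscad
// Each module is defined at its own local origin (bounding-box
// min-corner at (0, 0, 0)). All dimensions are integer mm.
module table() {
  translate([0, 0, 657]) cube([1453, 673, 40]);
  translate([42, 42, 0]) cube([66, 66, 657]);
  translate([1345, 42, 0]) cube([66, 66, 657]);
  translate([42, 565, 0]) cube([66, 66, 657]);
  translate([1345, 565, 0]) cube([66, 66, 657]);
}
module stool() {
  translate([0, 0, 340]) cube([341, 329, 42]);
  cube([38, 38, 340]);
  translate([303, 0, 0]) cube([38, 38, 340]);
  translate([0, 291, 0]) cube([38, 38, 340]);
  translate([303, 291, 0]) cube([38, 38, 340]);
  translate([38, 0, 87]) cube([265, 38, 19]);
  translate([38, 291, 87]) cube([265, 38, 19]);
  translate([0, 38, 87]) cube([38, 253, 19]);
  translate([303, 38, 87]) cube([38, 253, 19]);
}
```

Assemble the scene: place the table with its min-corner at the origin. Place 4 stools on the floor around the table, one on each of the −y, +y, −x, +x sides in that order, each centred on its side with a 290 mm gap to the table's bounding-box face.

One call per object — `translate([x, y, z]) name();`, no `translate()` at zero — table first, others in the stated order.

table();
translate([556, -619, 0]) stool();
translate([556, 963, 0]) stool();
translate([-631, 172, 0]) stool();
translate([1743, 172, 0]) stool();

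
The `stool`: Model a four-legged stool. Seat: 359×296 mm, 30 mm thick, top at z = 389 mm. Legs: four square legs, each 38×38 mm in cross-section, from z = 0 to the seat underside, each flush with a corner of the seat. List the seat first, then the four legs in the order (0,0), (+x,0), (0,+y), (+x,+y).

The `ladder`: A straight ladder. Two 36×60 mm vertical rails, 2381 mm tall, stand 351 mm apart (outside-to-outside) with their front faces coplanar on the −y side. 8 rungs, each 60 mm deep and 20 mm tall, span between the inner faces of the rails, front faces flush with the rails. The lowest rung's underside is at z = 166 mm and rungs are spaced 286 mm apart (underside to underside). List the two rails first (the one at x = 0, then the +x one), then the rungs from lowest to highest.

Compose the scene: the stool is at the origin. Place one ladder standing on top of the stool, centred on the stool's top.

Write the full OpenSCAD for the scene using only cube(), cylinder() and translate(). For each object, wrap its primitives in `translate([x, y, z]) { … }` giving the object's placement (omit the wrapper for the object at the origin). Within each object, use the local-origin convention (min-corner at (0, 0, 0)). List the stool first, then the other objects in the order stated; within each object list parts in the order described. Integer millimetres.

translate([0, 0, 359]) cube([359, 296, 30]);
cube([38, 38, 359]);
translate([321, 0, 0]) cube([38, 38, 359]);
translate([0, 258, 0]) cube([38, 38, 359]);
translate([321, 258, 0]) cube([38, 38, 359]);
translate([4, 118, 389]) {
  cube([36, 60, 2381]);
  translate([315, 0, 0]) cube([36, 60, 2381]);
  translate([36, 0, 166]) cube([279, 60, 20]);
  translate([36, 0, 452]) cube([279, 60, 20]);
  translate([36, 0, 738]) cube([279, 60, 20]);
  translate([36, 0, 1024]) cube([279, 60, 20]);
  translate([36, 0, 1310]) cube([279, 60, 20]);
  translate([36, 0, 1596]) cube([279, 60, 20]);
  translate([36, 0, 1882]) cube([279, 60, 20]);
  translate([36, 0, 2168]) cube([279, 60, 20]);
}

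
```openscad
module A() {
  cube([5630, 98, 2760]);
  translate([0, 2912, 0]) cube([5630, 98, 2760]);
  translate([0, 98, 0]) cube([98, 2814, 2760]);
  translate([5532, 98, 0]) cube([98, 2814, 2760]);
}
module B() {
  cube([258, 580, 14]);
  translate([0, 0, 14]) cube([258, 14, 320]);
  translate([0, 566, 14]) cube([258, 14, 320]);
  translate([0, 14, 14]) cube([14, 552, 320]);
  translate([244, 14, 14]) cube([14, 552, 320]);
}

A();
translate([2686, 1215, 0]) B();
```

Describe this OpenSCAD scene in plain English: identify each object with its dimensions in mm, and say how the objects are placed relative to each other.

A is a box-shaped house frame (walls only): outside footprint 5630×3010 mm, wall height 2760 mm, wall thickness 98 mm. The two y-facing walls run the full x-width; the two x-facing walls fit between the inner faces of the y-facing walls.

B is an open storage box with external size 258×580×334 mm and wall thickness 14 mm (the base is also 14 mm thick). The base covers the whole footprint; the four walls stand on the base, with the y-facing walls full-width and the x-facing walls fitting between their inner faces.

The open box sits inside the house frame, centred.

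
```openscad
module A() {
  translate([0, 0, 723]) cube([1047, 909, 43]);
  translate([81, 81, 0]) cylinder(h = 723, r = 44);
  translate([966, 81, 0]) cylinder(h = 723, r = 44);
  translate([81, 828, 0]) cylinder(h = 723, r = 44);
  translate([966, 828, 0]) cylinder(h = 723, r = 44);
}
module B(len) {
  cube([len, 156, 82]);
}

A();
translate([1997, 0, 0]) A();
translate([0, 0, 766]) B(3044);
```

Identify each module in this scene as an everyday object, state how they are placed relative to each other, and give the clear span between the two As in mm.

Second table starts at x = 1997; first ends at x = 1047; clear span = 1997 − 1047 = 950 mm.

A is a table. B is a beam. A beam spans the tops of two tables. The clear span between the two tables is 950 mm.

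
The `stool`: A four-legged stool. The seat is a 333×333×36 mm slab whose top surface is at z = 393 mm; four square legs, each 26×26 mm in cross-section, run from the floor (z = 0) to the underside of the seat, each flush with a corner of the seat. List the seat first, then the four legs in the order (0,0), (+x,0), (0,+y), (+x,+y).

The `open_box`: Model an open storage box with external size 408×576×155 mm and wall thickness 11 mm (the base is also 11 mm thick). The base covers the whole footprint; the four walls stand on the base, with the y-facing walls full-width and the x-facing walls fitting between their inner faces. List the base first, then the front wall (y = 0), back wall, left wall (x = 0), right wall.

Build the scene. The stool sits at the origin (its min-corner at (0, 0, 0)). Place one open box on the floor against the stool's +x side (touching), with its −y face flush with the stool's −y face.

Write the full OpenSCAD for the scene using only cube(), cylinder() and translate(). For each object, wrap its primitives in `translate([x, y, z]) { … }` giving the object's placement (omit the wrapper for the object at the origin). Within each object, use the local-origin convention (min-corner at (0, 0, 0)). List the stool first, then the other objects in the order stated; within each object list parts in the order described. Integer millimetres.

translate([0, 0, 357]) cube([333, 333, 36]);
cube([26, 26, 357]);
translate([307, 0, 0]) cube([26, 26, 357]);
translate([0, 307, 0]) cube([26, 26, 357]);
translate([307, 307, 0]) cube([26, 26, 357]);
translate([333, 0, 0]) {
  cube([408, 576, 11]);
  translate([0, 0, 11]) cube([408, 11, 144]);
  translate([0, 565, 11]) cube([408, 11, 144]);
  translate([0, 11, 11]) cube([11, 554, 144]);
  translate([397, 11, 11]) cube([11, 554, 144]);
}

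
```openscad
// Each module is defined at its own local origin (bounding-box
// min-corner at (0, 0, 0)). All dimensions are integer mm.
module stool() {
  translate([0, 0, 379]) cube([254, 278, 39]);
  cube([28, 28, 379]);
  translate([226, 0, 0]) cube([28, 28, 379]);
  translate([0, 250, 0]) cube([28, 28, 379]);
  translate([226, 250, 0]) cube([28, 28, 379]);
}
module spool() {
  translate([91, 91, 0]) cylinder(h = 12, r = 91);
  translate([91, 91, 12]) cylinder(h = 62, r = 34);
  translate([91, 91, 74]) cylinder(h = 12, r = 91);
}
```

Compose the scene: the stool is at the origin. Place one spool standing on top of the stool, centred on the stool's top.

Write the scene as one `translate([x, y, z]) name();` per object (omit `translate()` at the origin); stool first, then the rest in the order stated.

stool();
translate([36, 48, 418]) spool();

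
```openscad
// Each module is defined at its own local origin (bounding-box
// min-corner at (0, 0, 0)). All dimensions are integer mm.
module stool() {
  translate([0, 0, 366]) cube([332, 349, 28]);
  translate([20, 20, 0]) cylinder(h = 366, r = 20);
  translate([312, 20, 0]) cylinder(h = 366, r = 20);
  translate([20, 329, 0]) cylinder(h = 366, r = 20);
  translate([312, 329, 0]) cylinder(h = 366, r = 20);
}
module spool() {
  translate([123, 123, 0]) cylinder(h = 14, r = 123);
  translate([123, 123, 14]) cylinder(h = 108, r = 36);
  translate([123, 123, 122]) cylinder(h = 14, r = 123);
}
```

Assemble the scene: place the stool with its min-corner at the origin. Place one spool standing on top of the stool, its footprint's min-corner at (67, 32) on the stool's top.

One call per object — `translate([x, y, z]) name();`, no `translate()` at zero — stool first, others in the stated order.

stool();
translate([67, 32, 394]) spool();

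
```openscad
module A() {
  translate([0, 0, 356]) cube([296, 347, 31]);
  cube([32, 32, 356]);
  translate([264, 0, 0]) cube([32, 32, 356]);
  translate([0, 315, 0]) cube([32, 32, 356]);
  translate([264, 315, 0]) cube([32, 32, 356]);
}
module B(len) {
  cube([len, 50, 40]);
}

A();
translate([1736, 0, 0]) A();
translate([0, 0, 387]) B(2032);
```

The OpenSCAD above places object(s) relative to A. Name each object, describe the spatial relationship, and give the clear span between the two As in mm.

Second stool starts at x = 1736; first ends at x = 296; clear span = 1736 − 296 = 1440 mm.

A is a stool. B is a beam. A beam spans the tops of two stools. The clear span between the two stools is 1440 mm.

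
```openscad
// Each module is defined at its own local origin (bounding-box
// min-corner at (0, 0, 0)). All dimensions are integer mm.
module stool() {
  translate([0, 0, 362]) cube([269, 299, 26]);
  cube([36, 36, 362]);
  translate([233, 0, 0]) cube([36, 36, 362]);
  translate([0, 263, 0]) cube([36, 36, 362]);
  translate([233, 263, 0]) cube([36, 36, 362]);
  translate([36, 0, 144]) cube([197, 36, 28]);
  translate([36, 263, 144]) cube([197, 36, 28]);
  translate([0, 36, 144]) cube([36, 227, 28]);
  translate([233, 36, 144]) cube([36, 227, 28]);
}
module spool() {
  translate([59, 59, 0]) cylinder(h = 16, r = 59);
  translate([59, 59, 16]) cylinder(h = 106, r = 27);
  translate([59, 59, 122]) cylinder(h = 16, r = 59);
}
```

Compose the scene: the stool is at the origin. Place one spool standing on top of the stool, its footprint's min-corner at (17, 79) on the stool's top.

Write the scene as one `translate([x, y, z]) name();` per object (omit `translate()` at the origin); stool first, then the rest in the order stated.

stool();
translate([17, 79, 388]) spool();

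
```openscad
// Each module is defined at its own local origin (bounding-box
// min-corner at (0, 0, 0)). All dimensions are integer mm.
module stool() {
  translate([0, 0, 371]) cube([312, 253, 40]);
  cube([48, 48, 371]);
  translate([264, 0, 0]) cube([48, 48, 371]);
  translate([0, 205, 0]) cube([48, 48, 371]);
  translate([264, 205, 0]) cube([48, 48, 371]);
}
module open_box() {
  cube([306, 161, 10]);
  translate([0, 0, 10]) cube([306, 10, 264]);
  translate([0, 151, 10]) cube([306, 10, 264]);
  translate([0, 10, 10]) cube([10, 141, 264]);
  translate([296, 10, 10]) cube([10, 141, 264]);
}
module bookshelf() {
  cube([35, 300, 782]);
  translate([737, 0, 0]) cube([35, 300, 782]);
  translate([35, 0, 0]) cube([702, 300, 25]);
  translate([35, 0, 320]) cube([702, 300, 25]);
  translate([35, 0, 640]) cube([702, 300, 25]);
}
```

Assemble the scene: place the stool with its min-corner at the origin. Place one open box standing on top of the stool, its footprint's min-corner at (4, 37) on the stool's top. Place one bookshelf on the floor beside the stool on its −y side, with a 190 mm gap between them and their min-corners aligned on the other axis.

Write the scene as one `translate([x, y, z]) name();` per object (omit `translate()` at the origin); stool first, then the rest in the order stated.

stool();
translate([4, 37, 411]) open_box();
translate([0, -490, 0]) bookshelf();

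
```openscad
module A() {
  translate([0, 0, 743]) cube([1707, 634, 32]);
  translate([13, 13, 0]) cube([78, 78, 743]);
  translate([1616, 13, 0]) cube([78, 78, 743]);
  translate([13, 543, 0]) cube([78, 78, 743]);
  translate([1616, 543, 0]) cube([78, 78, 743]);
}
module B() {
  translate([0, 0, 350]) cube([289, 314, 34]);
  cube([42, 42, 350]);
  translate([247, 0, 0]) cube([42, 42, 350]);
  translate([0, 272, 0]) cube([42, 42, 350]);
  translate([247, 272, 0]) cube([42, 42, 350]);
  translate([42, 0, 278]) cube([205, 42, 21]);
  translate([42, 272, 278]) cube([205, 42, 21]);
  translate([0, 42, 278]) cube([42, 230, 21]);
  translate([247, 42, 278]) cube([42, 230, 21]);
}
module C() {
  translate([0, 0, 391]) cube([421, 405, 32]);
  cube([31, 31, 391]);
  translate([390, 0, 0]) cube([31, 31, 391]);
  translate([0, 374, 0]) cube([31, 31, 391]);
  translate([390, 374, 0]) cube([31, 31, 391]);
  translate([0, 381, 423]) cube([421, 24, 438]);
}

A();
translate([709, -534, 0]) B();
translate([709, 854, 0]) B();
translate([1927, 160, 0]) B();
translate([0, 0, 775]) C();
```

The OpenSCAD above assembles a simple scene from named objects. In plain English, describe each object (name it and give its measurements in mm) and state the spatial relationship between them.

A is a rectangular dining table. The top is 1707×634×32 mm with its upper surface at z = 775 mm. It stands on four 78×78 mm square legs, each inset 13 mm from the nearest pair of top edges, running from the floor to the underside of the top.

B is a four-legged stool. The seat is 289×314 mm, 34 mm thick, top at z = 384 mm. It stands on four square legs, each 42×42 mm in cross-section, from z = 0 to the seat underside, each flush with a corner of the seat. Four stretchers, 42 mm wide and 21 mm tall, connect adjacent legs with their undersides at z = 278 mm, each running between the inner faces of the legs it joins and aligned with the legs' outer faces on the other axis.

C is a chair. The seat is a 421×405×32 mm slab with its top at z = 423 mm, on four 31×31 mm corner legs (flush with the seat edges, standing on z = 0). A flat backrest 24 mm thick, 438 mm tall, spans the full seat width and rises from the seat top along its +y edge, rear face flush with the rear of the seat.

Three stools sit around the table at the −y, +y, +x sides. The chair is on top of the table.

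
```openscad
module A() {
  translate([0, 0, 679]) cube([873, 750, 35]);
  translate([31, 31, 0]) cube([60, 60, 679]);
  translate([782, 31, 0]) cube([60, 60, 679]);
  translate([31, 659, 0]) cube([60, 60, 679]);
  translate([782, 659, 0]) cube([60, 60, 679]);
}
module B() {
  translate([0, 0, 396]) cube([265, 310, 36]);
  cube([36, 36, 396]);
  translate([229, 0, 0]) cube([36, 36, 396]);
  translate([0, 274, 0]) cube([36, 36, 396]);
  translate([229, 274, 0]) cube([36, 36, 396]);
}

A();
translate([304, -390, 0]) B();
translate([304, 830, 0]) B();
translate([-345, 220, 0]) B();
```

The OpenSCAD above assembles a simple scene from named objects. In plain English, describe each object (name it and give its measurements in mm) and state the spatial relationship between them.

A is a rectangular dining table. The top is 873×750×35 mm with its upper surface at z = 714 mm. It stands on four 60×60 mm square legs, each inset 31 mm from the nearest pair of top edges, running from the floor to the underside of the top.

B is a four-legged stool. The seat is 265×310 mm, 36 mm thick, top at z = 432 mm. It stands on four square legs, each 36×36 mm in cross-section, from z = 0 to the seat underside, each flush with a corner of the seat.

Three stools sit around the table at the −y, +y, −x sides.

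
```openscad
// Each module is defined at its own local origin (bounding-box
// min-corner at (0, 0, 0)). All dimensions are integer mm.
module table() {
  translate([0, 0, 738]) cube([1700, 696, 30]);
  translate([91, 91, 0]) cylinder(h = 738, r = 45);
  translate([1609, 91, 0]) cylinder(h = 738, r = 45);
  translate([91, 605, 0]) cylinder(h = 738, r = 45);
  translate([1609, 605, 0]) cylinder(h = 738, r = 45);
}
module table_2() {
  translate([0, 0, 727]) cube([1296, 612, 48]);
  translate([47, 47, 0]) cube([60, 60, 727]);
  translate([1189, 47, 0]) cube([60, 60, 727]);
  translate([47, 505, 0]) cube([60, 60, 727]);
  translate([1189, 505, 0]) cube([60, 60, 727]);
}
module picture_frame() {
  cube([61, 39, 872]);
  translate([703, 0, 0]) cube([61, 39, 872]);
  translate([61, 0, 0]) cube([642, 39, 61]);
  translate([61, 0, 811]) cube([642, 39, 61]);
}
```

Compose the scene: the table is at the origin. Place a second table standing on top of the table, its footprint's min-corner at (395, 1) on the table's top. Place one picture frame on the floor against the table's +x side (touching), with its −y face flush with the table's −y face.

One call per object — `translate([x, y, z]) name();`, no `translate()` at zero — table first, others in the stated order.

table();
translate([395, 1, 768]) table_2();
translate([1700, 0, 0]) picture_frame();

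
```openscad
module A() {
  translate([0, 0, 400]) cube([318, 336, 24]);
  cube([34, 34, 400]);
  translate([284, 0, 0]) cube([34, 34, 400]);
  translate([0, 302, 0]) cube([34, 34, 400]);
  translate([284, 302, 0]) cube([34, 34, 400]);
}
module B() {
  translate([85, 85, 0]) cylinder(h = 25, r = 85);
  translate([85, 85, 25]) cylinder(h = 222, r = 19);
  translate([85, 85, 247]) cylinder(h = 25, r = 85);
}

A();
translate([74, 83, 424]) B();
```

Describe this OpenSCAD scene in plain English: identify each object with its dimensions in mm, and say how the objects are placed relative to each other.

A is a four-legged stool. The seat is 318×336 mm, 24 mm thick, top at z = 424 mm. It stands on four square legs, each 34×34 mm in cross-section, from z = 0 to the seat underside, each flush with a corner of the seat.

B is a spool: two coaxial disc flanges of radius 85 mm and thickness 25 mm, joined by a core cylinder of radius 19 mm and height 222 mm. The lower flange rests on z = 0 and the three cylinders share a vertical axis.

The spool is on top of the stool, centred.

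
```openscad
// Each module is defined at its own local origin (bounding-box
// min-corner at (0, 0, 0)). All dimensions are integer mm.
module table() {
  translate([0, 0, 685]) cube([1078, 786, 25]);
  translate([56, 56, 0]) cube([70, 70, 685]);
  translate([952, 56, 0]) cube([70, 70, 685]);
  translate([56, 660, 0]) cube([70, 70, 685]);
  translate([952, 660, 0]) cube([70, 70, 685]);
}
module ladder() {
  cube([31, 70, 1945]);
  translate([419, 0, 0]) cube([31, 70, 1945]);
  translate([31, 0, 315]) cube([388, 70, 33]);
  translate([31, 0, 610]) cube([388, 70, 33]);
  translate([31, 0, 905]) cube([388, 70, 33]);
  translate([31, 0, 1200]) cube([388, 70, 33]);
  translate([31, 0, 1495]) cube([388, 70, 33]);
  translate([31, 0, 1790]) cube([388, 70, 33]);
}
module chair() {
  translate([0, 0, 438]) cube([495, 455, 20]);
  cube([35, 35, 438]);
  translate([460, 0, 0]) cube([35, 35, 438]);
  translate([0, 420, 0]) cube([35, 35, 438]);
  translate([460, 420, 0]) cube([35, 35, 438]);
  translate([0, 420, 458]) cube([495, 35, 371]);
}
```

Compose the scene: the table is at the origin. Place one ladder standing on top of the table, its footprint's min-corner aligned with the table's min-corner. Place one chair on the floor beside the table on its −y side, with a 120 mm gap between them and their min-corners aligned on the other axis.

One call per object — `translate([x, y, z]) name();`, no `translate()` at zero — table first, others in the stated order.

table();
translate([0, 0, 710]) ladder();
translate([0, -575, 0]) chair();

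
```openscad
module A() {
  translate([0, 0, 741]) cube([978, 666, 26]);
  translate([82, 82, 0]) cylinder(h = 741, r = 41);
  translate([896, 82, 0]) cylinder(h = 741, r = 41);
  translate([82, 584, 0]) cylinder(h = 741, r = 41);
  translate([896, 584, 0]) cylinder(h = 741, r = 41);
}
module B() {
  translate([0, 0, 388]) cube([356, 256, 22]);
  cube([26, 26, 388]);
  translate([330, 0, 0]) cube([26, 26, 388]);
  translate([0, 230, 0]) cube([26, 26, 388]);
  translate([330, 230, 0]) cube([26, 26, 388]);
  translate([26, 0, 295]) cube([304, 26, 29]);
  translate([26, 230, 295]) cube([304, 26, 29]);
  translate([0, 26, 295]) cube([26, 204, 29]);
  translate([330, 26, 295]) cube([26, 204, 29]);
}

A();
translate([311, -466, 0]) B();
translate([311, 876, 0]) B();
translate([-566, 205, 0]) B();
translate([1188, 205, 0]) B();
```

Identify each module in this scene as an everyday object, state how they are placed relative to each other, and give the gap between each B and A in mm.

A is a table. B is a stool. Four stools sit around the table at the −y, +y, −x, +x sides. The gap between each stool and the table is 210 mm.

Each stool's nearest face is 210 mm from the table's bounding box.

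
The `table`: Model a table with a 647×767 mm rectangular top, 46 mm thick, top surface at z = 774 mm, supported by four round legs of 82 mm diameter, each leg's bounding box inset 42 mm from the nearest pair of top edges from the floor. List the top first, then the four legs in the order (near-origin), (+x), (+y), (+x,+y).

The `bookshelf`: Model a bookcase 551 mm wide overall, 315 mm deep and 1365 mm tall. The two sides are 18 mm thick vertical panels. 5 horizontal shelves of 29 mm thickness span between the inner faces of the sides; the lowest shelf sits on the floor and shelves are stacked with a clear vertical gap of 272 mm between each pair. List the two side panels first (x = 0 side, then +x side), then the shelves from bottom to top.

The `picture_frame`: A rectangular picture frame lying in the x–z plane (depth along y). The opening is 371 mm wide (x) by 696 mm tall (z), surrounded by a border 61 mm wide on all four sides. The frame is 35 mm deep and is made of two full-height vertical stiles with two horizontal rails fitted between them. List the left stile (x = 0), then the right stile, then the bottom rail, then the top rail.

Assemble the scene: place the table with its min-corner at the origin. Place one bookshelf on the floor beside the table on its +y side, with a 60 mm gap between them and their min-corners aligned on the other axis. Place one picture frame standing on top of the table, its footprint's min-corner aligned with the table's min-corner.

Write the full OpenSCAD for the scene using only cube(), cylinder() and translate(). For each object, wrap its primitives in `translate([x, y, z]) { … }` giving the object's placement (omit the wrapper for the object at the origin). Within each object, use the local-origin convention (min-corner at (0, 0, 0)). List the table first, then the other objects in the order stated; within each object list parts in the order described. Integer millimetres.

translate([0, 0, 728]) cube([647, 767, 46]);
translate([83, 83, 0]) cylinder(h = 728, r = 41);
translate([564, 83, 0]) cylinder(h = 728, r = 41);
translate([83, 684, 0]) cylinder(h = 728, r = 41);
translate([564, 684, 0]) cylinder(h = 728, r = 41);
translate([0, 827, 0]) {
  cube([18, 315, 1365]);
  translate([533, 0, 0]) cube([18, 315, 1365]);
  translate([18, 0, 0]) cube([515, 315, 29]);
  translate([18, 0, 301]) cube([515, 315, 29]);
  translate([18, 0, 602]) cube([515, 315, 29]);
  translate([18, 0, 903]) cube([515, 315, 29]);
  translate([18, 0, 1204]) cube([515, 315, 29]);
}
translate([0, 0, 774]) {
  cube([61, 35, 818]);
  translate([432, 0, 0]) cube([61, 35, 818]);
  translate([61, 0, 0]) cube([371, 35, 61]);
  translate([61, 0, 757]) cube([371, 35, 61]);
}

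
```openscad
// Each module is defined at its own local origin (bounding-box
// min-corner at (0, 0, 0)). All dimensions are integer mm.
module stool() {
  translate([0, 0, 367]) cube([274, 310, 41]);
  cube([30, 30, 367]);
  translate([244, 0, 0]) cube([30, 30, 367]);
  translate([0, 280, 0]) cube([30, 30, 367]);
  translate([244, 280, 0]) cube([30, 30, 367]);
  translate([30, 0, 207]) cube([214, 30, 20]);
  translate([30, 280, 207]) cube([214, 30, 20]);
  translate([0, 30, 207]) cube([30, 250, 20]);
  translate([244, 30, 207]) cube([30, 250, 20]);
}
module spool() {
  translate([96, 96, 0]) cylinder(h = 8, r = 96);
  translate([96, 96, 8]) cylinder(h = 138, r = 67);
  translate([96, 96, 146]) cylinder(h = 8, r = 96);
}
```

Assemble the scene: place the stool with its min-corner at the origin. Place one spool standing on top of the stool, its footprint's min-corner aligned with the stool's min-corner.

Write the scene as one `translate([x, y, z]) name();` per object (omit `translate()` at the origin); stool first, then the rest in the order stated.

stool();
translate([0, 0, 408]) spool();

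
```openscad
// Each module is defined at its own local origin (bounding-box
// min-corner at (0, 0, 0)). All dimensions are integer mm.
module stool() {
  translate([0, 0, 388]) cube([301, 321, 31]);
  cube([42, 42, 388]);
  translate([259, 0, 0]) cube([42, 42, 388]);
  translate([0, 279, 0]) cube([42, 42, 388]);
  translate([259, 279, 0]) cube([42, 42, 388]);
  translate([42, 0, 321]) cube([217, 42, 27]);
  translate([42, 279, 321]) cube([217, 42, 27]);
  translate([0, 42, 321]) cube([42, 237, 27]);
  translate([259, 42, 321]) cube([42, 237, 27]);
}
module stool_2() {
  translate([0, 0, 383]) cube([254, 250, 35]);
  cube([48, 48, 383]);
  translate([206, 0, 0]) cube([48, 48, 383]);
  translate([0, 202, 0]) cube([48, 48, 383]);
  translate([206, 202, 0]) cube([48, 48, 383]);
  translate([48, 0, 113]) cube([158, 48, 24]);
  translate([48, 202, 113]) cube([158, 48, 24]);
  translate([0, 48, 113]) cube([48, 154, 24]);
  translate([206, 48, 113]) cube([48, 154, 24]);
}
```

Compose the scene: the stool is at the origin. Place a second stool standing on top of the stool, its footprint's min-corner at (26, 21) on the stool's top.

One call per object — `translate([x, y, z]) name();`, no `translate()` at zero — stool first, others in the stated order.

stool();
translate([26, 21, 419]) stool_2();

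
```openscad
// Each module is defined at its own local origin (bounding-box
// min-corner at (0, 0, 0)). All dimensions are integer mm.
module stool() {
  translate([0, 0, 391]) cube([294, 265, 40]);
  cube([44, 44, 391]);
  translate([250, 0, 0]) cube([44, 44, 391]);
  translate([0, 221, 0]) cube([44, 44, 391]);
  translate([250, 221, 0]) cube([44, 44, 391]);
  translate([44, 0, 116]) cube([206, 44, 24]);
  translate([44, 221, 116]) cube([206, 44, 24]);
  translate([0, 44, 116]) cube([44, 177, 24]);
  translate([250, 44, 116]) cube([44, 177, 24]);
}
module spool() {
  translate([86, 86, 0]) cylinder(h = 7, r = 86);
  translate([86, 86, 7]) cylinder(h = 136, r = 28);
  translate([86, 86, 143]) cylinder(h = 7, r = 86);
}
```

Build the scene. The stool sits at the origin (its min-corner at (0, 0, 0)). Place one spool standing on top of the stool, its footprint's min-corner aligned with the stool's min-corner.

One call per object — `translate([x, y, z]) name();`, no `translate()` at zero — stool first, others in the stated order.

stool();
translate([0, 0, 431]) spool();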